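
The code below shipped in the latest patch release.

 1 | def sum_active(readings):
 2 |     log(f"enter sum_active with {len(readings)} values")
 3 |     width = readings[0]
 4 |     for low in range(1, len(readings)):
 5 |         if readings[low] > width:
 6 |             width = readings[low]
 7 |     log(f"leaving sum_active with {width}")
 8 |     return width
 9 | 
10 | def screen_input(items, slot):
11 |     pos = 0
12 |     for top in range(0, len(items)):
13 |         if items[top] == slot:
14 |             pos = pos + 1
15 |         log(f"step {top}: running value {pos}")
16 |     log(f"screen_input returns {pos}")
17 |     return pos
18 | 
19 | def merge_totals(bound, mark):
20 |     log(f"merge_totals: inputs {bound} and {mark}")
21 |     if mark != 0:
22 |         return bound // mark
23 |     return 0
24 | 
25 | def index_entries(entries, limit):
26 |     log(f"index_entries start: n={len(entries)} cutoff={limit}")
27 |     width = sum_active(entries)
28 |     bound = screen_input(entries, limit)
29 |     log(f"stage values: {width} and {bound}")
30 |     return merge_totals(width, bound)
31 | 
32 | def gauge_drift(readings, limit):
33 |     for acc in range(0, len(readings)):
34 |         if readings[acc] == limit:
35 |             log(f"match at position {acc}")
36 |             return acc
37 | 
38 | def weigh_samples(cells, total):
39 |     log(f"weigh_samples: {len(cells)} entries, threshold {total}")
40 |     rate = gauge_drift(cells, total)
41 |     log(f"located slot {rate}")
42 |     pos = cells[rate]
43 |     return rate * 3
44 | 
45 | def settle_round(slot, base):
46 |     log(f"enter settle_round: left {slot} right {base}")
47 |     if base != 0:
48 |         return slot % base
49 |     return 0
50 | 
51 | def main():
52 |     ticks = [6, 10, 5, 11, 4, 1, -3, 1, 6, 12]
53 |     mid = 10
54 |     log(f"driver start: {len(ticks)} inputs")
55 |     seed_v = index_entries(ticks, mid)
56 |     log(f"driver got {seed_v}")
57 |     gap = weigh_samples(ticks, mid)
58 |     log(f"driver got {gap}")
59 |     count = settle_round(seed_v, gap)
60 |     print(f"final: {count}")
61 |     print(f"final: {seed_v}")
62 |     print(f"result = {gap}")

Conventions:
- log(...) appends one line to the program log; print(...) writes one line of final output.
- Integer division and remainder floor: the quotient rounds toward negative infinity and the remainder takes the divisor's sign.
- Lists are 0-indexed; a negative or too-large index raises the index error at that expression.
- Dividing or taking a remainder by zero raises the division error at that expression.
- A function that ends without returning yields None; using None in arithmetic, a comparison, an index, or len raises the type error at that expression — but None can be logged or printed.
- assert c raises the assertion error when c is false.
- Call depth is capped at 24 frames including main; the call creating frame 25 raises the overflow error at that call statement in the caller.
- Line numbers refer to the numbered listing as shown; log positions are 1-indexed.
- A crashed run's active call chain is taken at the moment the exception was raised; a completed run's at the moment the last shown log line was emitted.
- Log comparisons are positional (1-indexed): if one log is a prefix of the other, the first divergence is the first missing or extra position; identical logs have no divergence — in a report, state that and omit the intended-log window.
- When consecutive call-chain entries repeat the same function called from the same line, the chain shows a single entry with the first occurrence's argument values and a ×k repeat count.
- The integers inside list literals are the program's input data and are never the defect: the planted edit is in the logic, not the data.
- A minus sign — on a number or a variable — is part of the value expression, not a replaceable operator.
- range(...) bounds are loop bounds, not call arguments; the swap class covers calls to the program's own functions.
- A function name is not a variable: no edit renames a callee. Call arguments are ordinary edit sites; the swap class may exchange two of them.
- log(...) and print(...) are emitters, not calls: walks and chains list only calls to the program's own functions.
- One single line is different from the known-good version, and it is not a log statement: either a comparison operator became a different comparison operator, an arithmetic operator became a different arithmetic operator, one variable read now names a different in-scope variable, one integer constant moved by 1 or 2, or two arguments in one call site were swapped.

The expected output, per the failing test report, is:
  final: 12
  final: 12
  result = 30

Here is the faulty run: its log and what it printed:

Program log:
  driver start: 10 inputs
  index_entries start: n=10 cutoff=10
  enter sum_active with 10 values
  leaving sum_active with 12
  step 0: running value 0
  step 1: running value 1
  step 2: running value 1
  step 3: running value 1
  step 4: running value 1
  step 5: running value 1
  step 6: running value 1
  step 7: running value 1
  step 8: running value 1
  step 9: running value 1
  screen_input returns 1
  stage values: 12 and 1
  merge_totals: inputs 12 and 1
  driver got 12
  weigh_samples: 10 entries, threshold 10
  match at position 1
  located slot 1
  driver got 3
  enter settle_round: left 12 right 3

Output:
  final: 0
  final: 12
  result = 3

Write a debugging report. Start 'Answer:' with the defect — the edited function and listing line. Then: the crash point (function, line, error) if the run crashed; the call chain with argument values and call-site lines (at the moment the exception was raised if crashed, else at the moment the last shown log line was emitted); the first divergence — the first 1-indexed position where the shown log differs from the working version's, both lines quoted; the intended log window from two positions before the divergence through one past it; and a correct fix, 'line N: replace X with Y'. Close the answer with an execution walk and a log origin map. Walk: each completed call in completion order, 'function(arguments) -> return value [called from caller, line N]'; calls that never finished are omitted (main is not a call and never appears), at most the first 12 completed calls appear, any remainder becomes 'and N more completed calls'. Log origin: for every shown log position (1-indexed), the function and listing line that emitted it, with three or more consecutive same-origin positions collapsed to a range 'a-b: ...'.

Answer: the defect is in weigh_samples at line 43.
Core observation: Log line 22 is where behavior first shows: 'driver got 3' appears instead of 'driver got 30'.
Call chain: main -> settle_round(12, 3) (called at line 59).
First divergence: position 22 — shown 'driver got 3', intended 'driver got 30'.
Intended log window:
  20: match at position 1
  21: located slot 1
  22: driver got 30
  23: enter settle_round: left 12 right 30
Execution walk:
  sum_active([6, 10, 5, 11, 4, 1, -3, 1, 6, 12]) -> 12  [called from index_entries, line 27]
  screen_input([6, 10, 5, 11, 4, 1, -3, 1, 6, 12], 10) -> 1  [called from index_entries, line 28]
  merge_totals(12, 1) -> 12  [called from index_entries, line 30]
  index_entries([6, 10, 5, 11, 4, 1, -3, 1, 6, 12], 10) -> 12  [called from main, line 55]
  gauge_drift([6, 10, 5, 11, 4, 1, -3, 1, 6, 12], 10) -> 1  [called from weigh_samples, line 40]
  weigh_samples([6, 10, 5, 11, 4, 1, -3, 1, 6, 12], 10) -> 3  [called from main, line 57]
  settle_round(12, 3) -> 0  [called from main, line 59]
Log line origins:
  1: logged in main at line 54
  2: logged in index_entries at line 26
  3: logged in sum_active at line 2
  4: logged in sum_active at line 7
  5-14: logged in screen_input at line 15
  15: logged in screen_input at line 16
  16: logged in index_entries at line 29
  17: logged in merge_totals at line 20
  18: logged in main at line 56
  19: logged in weigh_samples at line 39
  20: logged in gauge_drift at line 35
  21: logged in weigh_samples at line 41
  22: logged in main at line 58
  23: logged in settle_round at line 46
A correct fix: line 43: replace `rate` with `pos`.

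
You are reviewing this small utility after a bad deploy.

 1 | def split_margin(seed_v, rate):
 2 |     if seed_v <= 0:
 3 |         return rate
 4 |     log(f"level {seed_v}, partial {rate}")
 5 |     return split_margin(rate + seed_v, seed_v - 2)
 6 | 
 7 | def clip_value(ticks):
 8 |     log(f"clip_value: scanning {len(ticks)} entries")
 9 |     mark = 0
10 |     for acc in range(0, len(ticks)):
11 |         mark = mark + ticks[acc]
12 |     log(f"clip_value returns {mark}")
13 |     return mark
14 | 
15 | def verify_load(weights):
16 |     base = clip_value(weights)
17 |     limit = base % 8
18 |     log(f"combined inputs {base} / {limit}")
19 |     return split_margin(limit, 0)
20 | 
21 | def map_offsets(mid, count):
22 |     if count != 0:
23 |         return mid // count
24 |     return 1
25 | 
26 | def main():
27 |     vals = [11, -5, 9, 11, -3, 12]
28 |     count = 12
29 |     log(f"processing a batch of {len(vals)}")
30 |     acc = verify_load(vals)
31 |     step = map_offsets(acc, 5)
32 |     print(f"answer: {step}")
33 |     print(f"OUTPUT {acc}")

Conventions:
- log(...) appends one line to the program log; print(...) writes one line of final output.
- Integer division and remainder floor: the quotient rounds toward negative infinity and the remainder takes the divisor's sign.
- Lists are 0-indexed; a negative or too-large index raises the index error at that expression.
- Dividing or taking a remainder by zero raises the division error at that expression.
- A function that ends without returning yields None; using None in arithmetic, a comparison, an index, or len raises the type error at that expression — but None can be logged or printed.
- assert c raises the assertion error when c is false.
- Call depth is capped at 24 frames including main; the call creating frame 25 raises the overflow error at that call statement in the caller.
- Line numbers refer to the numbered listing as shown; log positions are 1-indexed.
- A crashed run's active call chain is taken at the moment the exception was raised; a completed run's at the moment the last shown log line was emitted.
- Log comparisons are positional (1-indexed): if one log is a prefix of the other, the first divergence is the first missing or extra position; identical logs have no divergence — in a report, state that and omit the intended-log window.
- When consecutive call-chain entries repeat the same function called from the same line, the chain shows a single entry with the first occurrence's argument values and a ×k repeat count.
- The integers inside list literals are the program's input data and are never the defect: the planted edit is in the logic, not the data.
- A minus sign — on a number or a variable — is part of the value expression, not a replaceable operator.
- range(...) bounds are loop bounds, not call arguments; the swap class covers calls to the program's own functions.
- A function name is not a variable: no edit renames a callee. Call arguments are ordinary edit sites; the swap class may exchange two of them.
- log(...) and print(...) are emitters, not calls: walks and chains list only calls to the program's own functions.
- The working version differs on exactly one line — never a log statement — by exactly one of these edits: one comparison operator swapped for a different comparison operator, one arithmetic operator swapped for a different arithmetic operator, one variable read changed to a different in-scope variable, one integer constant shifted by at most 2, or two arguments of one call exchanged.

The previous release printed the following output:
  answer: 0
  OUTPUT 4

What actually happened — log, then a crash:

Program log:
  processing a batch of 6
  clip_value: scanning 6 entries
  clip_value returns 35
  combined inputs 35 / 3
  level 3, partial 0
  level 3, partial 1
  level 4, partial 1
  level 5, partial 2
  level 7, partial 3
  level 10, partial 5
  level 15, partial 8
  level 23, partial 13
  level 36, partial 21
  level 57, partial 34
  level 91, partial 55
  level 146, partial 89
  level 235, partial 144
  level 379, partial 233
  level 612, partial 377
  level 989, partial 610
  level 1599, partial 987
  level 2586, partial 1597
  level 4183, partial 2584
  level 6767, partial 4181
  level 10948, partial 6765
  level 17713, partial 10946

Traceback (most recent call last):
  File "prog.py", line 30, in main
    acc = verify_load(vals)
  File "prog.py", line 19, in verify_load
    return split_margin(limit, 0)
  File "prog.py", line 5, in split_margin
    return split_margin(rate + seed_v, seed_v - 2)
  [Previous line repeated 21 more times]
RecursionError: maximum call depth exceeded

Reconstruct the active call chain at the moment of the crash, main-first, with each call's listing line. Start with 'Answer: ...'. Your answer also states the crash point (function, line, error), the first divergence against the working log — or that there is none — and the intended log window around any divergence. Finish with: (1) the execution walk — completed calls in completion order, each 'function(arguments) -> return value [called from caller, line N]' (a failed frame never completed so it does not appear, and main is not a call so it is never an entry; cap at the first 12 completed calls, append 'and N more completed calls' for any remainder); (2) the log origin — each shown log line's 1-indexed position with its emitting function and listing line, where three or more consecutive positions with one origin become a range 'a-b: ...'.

Answer: main -> verify_load (called at line 30) -> split_margin (called at line 19) -> split_margin (called at line 5) ×21.
Key fact: The log first diverges at position 6: the faulty run prints 'level 3, partial 1' where the working version prints 'level 1, partial 3'.
Crash: split_margin, line 5, RecursionError.
First divergence: position 6 — shown 'level 3, partial 1', intended 'level 1, partial 3'.
Intended log window:
  4: combined inputs 35 / 3
  5: level 3, partial 0
  6: level 1, partial 3
Execution walk:
  clip_value([11, -5, 9, 11, -3, 12]) -> 35  [called from verify_load, line 16]
Log origins:
  1 — main, line 29
  2 — clip_value, line 8
  3 — clip_value, line 12
  4 — verify_load, line 18
  5-26 — split_margin, line 4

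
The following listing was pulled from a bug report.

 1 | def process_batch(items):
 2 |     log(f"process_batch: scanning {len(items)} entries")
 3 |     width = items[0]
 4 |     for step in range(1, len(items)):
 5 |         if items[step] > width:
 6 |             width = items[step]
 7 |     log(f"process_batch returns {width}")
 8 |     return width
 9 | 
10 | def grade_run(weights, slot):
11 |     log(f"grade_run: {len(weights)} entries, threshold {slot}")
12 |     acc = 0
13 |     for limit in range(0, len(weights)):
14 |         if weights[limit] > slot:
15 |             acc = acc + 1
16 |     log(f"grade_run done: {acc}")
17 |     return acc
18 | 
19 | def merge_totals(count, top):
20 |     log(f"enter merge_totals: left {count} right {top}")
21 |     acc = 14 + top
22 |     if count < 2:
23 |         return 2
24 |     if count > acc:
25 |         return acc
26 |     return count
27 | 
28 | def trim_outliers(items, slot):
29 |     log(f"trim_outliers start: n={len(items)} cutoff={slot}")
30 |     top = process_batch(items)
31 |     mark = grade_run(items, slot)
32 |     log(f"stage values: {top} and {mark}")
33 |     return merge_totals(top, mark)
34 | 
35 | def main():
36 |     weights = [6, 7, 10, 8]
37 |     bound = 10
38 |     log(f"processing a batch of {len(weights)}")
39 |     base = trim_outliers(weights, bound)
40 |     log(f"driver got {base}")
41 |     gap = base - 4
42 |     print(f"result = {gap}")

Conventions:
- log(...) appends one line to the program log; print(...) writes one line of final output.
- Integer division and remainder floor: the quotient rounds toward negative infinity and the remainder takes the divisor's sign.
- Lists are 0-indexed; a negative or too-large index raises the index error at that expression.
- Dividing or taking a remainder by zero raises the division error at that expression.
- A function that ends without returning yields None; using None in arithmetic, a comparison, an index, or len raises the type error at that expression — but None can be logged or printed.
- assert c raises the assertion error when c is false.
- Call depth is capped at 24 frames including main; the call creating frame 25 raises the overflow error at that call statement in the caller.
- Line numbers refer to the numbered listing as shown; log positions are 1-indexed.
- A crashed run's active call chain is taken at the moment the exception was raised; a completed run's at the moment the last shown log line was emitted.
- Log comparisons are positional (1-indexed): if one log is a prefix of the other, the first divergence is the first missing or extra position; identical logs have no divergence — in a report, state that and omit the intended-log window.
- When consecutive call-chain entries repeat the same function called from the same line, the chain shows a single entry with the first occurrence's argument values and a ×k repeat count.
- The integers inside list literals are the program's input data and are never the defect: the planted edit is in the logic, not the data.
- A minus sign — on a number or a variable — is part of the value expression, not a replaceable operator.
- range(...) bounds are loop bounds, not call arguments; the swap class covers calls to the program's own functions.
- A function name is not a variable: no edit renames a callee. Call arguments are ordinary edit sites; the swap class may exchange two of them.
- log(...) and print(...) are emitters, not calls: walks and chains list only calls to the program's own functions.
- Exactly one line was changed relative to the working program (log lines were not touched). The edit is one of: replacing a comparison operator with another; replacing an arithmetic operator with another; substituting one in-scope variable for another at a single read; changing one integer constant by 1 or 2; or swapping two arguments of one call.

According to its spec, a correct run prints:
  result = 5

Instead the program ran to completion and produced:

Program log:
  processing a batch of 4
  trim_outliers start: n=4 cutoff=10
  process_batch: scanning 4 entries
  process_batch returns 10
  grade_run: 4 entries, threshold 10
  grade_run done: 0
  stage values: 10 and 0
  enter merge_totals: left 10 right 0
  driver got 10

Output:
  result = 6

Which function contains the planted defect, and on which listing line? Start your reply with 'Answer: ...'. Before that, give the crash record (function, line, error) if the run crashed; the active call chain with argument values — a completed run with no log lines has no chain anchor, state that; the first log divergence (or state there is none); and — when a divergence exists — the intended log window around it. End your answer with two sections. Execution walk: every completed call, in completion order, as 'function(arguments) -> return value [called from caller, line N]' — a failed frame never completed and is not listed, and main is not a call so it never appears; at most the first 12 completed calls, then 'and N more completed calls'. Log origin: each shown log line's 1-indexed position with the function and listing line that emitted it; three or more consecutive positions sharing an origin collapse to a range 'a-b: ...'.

Answer: the defect is in main at line 41.
Key fact: Every logged value matches the working version; the printed result is what differs.
Call chain: main.
First divergence: there is none — every log position agrees.
Execution walk:
  process_batch([6, 7, 10, 8]) -> 10  [called from trim_outliers, line 30]
  grade_run([6, 7, 10, 8], 10) -> 0  [called from trim_outliers, line 31]
  merge_totals(10, 0) -> 10  [called from trim_outliers, line 33]
  trim_outliers([6, 7, 10, 8], 10) -> 10  [called from main, line 39]
Log origin:
  1: logged in main at line 38
  2: logged in trim_outliers at line 29
  3: logged in process_batch at line 2
  4: logged in process_batch at line 7
  5: logged in grade_run at line 11
  6: logged in grade_run at line 16
  7: logged in trim_outliers at line 32
  8: logged in merge_totals at line 20
  9: logged in main at line 40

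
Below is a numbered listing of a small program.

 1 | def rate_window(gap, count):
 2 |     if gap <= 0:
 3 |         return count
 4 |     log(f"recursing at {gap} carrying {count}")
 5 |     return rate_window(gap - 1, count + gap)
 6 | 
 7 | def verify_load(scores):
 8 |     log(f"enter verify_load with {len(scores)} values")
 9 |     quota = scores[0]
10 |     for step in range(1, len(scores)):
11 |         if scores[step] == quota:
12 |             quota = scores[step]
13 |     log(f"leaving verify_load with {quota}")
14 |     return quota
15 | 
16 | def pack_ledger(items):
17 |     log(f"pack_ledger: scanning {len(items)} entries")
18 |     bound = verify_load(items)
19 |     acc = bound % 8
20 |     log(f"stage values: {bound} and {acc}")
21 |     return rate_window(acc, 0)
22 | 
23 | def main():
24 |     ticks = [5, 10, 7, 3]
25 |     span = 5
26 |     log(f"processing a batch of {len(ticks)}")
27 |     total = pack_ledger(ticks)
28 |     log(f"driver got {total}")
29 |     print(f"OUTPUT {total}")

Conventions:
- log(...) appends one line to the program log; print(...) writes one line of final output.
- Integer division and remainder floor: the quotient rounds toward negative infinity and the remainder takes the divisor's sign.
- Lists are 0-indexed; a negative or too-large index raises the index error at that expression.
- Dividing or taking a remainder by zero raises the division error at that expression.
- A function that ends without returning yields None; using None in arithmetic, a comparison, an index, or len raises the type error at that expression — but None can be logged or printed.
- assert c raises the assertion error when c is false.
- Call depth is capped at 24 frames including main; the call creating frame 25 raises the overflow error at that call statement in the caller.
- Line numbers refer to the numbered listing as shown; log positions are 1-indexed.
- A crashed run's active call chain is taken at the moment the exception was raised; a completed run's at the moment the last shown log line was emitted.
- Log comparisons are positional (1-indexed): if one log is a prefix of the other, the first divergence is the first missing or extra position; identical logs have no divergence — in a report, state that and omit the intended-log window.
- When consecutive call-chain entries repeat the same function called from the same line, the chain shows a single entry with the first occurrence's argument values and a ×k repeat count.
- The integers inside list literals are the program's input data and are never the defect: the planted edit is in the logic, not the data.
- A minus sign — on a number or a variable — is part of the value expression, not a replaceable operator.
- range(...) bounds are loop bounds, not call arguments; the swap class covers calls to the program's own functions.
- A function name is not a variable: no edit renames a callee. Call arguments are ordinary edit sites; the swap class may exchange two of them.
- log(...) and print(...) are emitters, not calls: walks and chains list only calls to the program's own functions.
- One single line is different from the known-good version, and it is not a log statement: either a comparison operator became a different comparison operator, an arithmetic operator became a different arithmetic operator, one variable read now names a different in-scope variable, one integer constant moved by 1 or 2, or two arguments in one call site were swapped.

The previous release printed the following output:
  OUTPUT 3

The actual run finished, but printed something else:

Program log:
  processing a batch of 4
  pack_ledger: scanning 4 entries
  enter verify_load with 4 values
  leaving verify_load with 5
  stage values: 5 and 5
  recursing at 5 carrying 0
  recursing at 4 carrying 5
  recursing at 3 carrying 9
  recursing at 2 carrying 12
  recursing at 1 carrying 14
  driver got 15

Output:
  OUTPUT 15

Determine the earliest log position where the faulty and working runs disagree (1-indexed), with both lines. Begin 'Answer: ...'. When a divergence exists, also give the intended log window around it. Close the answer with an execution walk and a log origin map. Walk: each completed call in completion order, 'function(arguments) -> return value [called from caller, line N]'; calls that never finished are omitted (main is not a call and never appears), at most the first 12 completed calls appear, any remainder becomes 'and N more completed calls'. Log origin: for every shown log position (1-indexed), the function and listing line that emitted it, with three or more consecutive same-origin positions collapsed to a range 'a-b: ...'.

Answer: position 4; shown 'leaving verify_load with 5' vs intended 'leaving verify_load with 10'.
Intended log window:
  2: pack_ledger: scanning 4 entries
  3: enter verify_load with 4 values
  4: leaving verify_load with 10
  5: stage values: 10 and 2
Execution walk:
  verify_load([5, 10, 7, 3]) -> 5  [called from pack_ledger, line 18]
  rate_window(0, 15) -> 15  [called from rate_window, line 5]
  rate_window(1, 14) -> 15  [called from rate_window, line 5]
  rate_window(2, 12) -> 15  [called from rate_window, line 5]
  rate_window(3, 9) -> 15  [called from rate_window, line 5]
  rate_window(4, 5) -> 15  [called from rate_window, line 5]
  rate_window(5, 0) -> 15  [called from pack_ledger, line 21]
  pack_ledger([5, 10, 7, 3]) -> 15  [called from main, line 27]
Log line origins:
  1 — main, line 26
  2 — pack_ledger, line 17
  3 — verify_load, line 8
  4 — verify_load, line 13
  5 — pack_ledger, line 20
  6-10 — rate_window, line 4
  11 — main, line 28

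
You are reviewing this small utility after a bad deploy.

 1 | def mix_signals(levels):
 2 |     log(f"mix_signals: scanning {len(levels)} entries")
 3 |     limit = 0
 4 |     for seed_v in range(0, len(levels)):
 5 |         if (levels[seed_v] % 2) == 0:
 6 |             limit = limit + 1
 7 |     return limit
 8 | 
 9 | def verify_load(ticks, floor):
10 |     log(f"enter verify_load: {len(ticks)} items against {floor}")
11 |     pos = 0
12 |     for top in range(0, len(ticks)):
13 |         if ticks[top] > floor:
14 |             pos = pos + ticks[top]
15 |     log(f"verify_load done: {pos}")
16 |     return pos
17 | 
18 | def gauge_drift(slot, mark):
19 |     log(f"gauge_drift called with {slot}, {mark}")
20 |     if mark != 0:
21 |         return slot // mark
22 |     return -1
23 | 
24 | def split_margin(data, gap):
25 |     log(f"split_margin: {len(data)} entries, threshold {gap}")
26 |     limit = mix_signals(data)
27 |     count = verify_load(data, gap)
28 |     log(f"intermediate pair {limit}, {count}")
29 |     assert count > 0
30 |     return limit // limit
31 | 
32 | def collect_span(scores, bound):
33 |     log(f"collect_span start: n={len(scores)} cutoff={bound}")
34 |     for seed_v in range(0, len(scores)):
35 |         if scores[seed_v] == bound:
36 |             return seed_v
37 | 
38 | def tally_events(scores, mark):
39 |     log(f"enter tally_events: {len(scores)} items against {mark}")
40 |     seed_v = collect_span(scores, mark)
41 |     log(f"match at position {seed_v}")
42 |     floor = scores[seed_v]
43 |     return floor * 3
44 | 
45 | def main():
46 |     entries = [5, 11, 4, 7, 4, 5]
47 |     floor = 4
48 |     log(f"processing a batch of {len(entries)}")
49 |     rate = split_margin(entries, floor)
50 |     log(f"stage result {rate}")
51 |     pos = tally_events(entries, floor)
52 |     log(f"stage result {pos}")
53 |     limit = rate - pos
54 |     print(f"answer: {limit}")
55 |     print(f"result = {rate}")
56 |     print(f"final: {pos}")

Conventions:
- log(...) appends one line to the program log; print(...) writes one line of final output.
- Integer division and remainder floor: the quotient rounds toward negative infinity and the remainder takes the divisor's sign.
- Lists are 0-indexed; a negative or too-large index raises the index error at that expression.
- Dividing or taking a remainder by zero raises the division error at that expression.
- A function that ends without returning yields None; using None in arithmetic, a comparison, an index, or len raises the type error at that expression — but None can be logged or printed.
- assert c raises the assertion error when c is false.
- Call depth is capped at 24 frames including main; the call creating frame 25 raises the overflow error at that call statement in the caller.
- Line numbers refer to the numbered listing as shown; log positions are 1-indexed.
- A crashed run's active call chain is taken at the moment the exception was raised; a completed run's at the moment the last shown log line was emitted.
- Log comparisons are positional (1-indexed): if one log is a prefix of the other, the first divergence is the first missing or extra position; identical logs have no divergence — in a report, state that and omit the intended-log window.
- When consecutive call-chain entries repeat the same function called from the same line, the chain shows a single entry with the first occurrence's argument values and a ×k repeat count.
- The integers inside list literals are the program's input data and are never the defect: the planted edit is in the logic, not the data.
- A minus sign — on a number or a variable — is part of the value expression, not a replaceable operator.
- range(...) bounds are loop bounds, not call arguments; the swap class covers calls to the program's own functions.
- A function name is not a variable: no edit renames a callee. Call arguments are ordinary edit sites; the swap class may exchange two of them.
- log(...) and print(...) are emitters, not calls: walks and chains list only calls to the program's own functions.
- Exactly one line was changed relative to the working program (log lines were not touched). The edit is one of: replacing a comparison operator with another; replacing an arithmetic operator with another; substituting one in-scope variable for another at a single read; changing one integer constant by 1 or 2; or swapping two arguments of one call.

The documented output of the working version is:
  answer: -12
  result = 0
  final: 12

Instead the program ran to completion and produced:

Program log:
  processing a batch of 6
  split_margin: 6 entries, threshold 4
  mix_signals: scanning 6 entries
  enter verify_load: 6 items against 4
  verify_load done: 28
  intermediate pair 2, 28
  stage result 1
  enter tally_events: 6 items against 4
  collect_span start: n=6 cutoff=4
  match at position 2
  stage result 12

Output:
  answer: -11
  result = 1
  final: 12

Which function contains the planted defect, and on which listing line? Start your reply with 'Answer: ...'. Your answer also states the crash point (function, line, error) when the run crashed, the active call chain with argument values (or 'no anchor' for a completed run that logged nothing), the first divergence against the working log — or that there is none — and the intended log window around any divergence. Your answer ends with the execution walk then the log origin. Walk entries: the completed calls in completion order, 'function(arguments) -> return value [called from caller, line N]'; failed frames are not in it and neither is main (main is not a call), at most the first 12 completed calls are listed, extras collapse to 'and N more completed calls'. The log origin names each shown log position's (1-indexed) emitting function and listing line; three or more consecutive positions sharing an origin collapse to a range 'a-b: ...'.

Answer: the defect is in split_margin at line 30.
Core observation: Log line 7 is where behavior first shows: 'stage result 1' appears instead of 'stage result 0'.
Call chain: main.
First divergence: position 7; shown 'stage result 1' vs intended 'stage result 0'.
Intended log window:
  5: verify_load done: 28
  6: intermediate pair 2, 28
  7: stage result 0
  8: enter tally_events: 6 items against 4
Execution walk:
  mix_signals([5, 11, 4, 7, 4, 5]) -> 2  [called from split_margin, line 26]
  verify_load([5, 11, 4, 7, 4, 5], 4) -> 28  [called from split_margin, line 27]
  split_margin([5, 11, 4, 7, 4, 5], 4) -> 1  [called from main, line 49]
  collect_span([5, 11, 4, 7, 4, 5], 4) -> 2  [called from tally_events, line 40]
  tally_events([5, 11, 4, 7, 4, 5], 4) -> 12  [called from main, line 51]
Log line origins:
  1: emitted by main (line 48)
  2: emitted by split_margin (line 25)
  3: emitted by mix_signals (line 2)
  4: emitted by verify_load (line 10)
  5: emitted by verify_load (line 15)
  6: emitted by split_margin (line 28)
  7: emitted by main (line 50)
  8: emitted by tally_events (line 39)
  9: emitted by collect_span (line 33)
  10: emitted by tally_events (line 41)
  11: emitted by main (line 52)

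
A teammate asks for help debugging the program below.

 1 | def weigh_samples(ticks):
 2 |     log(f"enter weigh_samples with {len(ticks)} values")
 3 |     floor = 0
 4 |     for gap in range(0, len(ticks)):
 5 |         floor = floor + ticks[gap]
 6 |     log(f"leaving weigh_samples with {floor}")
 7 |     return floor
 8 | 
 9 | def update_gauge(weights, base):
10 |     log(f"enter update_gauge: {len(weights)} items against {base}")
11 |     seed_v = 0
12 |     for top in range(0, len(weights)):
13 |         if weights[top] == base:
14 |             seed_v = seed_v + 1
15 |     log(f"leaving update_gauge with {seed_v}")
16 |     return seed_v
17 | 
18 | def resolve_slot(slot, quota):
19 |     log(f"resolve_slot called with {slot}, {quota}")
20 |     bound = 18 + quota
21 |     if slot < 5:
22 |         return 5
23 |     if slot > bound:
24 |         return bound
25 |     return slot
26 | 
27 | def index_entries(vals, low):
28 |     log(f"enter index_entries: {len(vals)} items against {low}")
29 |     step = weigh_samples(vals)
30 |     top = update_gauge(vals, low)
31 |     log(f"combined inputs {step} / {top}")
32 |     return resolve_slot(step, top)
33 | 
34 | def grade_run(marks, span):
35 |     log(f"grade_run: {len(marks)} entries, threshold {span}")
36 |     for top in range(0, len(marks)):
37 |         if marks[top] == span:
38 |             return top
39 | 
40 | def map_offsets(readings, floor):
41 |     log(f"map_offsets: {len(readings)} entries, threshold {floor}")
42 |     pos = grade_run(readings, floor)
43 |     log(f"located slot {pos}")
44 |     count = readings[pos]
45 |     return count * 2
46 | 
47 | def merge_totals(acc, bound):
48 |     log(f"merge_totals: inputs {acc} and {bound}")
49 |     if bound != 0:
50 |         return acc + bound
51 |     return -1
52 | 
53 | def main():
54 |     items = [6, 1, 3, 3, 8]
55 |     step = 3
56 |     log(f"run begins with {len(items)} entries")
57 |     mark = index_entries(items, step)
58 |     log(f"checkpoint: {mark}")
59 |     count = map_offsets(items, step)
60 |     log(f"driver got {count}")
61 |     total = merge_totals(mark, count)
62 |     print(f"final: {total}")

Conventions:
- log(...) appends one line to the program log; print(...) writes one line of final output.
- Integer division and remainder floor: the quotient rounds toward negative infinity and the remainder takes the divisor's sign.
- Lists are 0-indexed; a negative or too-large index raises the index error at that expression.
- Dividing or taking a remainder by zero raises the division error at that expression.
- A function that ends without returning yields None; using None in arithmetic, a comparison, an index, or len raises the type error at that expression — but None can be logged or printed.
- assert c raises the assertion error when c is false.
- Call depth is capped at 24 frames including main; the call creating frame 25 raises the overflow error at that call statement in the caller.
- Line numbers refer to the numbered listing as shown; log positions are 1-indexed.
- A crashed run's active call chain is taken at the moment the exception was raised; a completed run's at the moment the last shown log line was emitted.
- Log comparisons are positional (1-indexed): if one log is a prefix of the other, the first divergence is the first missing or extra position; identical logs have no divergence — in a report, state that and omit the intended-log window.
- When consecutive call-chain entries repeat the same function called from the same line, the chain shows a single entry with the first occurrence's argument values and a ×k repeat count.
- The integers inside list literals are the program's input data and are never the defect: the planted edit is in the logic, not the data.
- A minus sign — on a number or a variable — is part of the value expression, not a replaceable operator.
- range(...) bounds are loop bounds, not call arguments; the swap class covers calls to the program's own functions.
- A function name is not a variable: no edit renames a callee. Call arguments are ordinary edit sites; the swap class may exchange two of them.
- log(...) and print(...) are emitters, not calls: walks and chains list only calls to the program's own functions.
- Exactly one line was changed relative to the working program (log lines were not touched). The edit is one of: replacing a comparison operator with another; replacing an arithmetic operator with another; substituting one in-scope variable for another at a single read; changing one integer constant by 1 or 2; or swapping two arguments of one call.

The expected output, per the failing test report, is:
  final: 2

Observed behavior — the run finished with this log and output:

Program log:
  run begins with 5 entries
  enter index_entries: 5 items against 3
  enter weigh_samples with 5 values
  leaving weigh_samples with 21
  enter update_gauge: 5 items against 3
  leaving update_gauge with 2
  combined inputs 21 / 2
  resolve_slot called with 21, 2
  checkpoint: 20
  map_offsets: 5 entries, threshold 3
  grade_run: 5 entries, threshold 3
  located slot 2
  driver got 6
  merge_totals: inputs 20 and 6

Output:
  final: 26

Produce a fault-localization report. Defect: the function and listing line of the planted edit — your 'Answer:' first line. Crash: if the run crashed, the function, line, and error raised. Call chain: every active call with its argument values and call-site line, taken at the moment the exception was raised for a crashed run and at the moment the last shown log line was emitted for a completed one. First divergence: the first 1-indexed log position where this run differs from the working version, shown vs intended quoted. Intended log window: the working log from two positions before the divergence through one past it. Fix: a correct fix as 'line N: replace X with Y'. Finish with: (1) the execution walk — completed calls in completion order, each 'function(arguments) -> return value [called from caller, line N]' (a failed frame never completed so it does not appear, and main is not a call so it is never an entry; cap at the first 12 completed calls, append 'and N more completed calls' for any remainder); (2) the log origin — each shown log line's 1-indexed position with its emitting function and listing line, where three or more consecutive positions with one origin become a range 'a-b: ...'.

Answer: the defect is in merge_totals at line 50.
Key observation: Nothing in the log betrays the bug — only the output does.
Call chain: main -> merge_totals(20, 6) (called at line 61).
First divergence: none — the logs agree in full.
Execution walk:
  weigh_samples([6, 1, 3, 3, 8]) -> 21  [called from index_entries, line 29]
  update_gauge([6, 1, 3, 3, 8], 3) -> 2  [called from index_entries, line 30]
  resolve_slot(21, 2) -> 20  [called from index_entries, line 32]
  index_entries([6, 1, 3, 3, 8], 3) -> 20  [called from main, line 57]
  grade_run([6, 1, 3, 3, 8], 3) -> 2  [called from map_offsets, line 42]
  map_offsets([6, 1, 3, 3, 8], 3) -> 6  [called from main, line 59]
  merge_totals(20, 6) -> 26  [called from main, line 61]
Log origins:
  1: from main, line 56
  2: from index_entries, line 28
  3: from weigh_samples, line 2
  4: from weigh_samples, line 6
  5: from update_gauge, line 10
  6: from update_gauge, line 15
  7: from index_entries, line 31
  8: from resolve_slot, line 19
  9: from main, line 58
  10: from map_offsets, line 41
  11: from grade_run, line 35
  12: from map_offsets, line 43
  13: from main, line 60
  14: from merge_totals, line 48
A correct fix: line 50: replace `+` with `%`.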